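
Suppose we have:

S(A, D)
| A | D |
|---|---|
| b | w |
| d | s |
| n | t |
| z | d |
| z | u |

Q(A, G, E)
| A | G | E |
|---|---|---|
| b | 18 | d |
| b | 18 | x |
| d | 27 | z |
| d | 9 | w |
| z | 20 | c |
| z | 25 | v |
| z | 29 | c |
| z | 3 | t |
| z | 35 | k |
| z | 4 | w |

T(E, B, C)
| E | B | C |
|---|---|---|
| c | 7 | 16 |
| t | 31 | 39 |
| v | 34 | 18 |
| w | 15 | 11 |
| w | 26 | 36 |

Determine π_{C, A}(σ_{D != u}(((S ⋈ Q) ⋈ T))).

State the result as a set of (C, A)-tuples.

Joining S and Q on A yields {(b, w, 18, d), (b, w, 18, x), (d, s, 27, z), (d, s, 9, w), (z, d, 20, c), (z, d, 25, v), (z, d, 29, c), (z, d, 3, t), (z, d, 35, k), (z, d, 4, w), (z, u, 20, c), (z, u, 25, v), (z, u, 29, c), (z, u, 3, t), (z, u, 35, k), (z, u, 4, w)}.
Joining (S ⋈ Q) and T on E yields {(d, s, 9, w, 15, 11), (d, s, 9, w, 26, 36), (z, d, 20, c, 7, 16), (z, d, 25, v, 34, 18), (z, d, 29, c, 7, 16), (z, d, 3, t, 31, 39), (z, d, 4, w, 15, 11), (z, d, 4, w, 26, 36), (z, u, 20, c, 7, 16), (z, u, 25, v, 34, 18), (z, u, 29, c, 7, 16), (z, u, 3, t, 31, 39), (z, u, 4, w, 15, 11), (z, u, 4, w, 26, 36)}.
Selection D != u: {(d, s, 9, w, 15, 11), (d, s, 9, w, 26, 36), (z, d, 20, c, 7, 16), (z, d, 25, v, 34, 18), (z, d, 29, c, 7, 16), (z, d, 3, t, 31, 39), (z, d, 4, w, 15, 11), (z, d, 4, w, 26, 36)}
Keep only column(s) C, A (1 duplicate(s) eliminated): {(11, d), (11, z), (16, z), (18, z), (36, d), (36, z), (39, z)}

{(11, d), (11, z), (16, z), (18, z), (36, d), (36, z), (39, z)}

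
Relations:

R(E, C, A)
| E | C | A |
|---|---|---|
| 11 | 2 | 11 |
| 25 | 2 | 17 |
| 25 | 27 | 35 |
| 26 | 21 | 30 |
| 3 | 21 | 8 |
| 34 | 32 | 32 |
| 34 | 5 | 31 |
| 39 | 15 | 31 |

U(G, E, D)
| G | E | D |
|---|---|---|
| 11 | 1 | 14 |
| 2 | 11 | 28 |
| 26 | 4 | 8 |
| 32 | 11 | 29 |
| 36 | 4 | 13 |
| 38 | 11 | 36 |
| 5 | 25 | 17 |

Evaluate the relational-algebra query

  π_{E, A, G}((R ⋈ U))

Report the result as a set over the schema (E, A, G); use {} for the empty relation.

{(11, 11, 2), (11, 11, 32), (11, 11, 38), (25, 17, 5), (25, 35, 5)}

Natural join on E: {(11, 2, 11, 2, 28), (11, 2, 11, 32, 29), (11, 2, 11, 38, 36), (25, 2, 17, 5, 17), (25, 27, 35, 5, 17)}
Keep only column(s) E, A, G: {(11, 11, 2), (11, 11, 32), (11, 11, 38), (25, 17, 5), (25, 35, 5)}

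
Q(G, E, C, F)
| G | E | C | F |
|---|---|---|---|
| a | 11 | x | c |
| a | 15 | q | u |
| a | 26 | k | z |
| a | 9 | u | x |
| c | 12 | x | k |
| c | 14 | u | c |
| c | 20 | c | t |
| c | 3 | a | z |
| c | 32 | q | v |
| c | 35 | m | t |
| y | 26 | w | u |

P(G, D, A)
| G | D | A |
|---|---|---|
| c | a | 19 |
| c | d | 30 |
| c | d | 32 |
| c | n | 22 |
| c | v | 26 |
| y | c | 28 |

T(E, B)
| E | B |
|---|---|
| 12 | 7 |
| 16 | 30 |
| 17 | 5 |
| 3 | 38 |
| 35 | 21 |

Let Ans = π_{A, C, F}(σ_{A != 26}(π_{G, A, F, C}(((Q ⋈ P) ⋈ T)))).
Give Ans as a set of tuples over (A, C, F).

{(19, a, z), (19, m, t), (19, x, k), (22, a, z), (22, m, t), (22, x, k), (30, a, z), (30, m, t), (30, x, k), (32, a, z), (32, m, t), (32, x, k)}

Joining Q and P on G yields {(c, 12, x, k, a, 19), (c, 12, x, k, d, 30), (c, 12, x, k, d, 32), (c, 12, x, k, n, 22), (c, 12, x, k, v, 26), (c, 14, u, c, a, 19), (c, 14, u, c, d, 30), (c, 14, u, c, d, 32), (c, 14, u, c, n, 22), (c, 14, u, c, v, 26), (c, 20, c, t, a, 19), (c, 20, c, t, d, 30), (c, 20, c, t, d, 32), (c, 20, c, t, n, 22), (c, 20, c, t, v, 26), (c, 3, a, z, a, 19), (c, 3, a, z, d, 30), (c, 3, a, z, d, 32), (c, 3, a, z, n, 22), (c, 3, a, z, v, 26), (c, 32, q, v, a, 19), (c, 32, q, v, d, 30), (c, 32, q, v, d, 32), (c, 32, q, v, n, 22), (c, 32, q, v, v, 26), (c, 35, m, t, a, 19), (c, 35, m, t, d, 30), (c, 35, m, t, d, 32), (c, 35, m, t, n, 22), (c, 35, m, t, v, 26), (y, 26, w, u, c, 28)}.
Joining (Q ⋈ P) and T on E yields {(c, 12, x, k, a, 19, 7), (c, 12, x, k, d, 30, 7), (c, 12, x, k, d, 32, 7), (c, 12, x, k, n, 22, 7), (c, 12, x, k, v, 26, 7), (c, 3, a, z, a, 19, 38), (c, 3, a, z, d, 30, 38), (c, 3, a, z, d, 32, 38), (c, 3, a, z, n, 22, 38), (c, 3, a, z, v, 26, 38), (c, 35, m, t, a, 19, 21), (c, 35, m, t, d, 30, 21), (c, 35, m, t, d, 32, 21), (c, 35, m, t, n, 22, 21), (c, 35, m, t, v, 26, 21)}.
π_{G, A, F, C} gives {(c, 19, k, x), (c, 19, t, m), (c, 19, z, a), (c, 22, k, x), (c, 22, t, m), (c, 22, z, a), (c, 26, k, x), (c, 26, t, m), (c, 26, z, a), (c, 30, k, x), (c, 30, t, m), (c, 30, z, a), (c, 32, k, x), (c, 32, t, m), (c, 32, z, a)}.
Filtering on A != 26 leaves {(c, 19, k, x), (c, 19, t, m), (c, 19, z, a), (c, 22, k, x), (c, 22, t, m), (c, 22, z, a), (c, 30, k, x), (c, 30, t, m), (c, 30, z, a), (c, 32, k, x), (c, 32, t, m), (c, 32, z, a)}.
π_{A, C, F} gives {(19, a, z), (19, m, t), (19, x, k), (22, a, z), (22, m, t), (22, x, k), (30, a, z), (30, m, t), (30, x, k), (32, a, z), (32, m, t), (32, x, k)}.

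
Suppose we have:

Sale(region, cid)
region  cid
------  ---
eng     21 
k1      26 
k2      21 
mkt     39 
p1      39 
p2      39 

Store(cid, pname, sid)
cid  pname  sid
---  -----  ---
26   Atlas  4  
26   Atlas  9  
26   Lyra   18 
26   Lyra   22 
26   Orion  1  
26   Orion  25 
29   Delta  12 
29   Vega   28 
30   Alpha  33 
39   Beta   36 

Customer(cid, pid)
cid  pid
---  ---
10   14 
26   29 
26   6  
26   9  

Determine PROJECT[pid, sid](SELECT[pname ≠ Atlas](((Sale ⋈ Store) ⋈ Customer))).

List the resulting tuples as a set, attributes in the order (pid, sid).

Natural join on cid: {(k1, 26, Atlas, 4), (k1, 26, Atlas, 9), (k1, 26, Lyra, 18), (k1, 26, Lyra, 22), (k1, 26, Orion, 1), (k1, 26, Orion, 25), (mkt, 39, Beta, 36), (p1, 39, Beta, 36), (p2, 39, Beta, 36)}
Natural join on cid: {(k1, 26, Atlas, 4, 29), (k1, 26, Atlas, 4, 6), (k1, 26, Atlas, 4, 9), (k1, 26, Atlas, 9, 29), (k1, 26, Atlas, 9, 6), (k1, 26, Atlas, 9, 9), (k1, 26, Lyra, 18, 29), (k1, 26, Lyra, 18, 6), (k1, 26, Lyra, 18, 9), (k1, 26, Lyra, 22, 29), (k1, 26, Lyra, 22, 6), (k1, 26, Lyra, 22, 9), (k1, 26, Orion, 1, 29), (k1, 26, Orion, 1, 6), (k1, 26, Orion, 1, 9), (k1, 26, Orion, 25, 29), (k1, 26, Orion, 25, 6), (k1, 26, Orion, 25, 9)}
Filtering on pname ≠ Atlas leaves {(k1, 26, Lyra, 18, 29), (k1, 26, Lyra, 18, 6), (k1, 26, Lyra, 18, 9), (k1, 26, Lyra, 22, 29), (k1, 26, Lyra, 22, 6), (k1, 26, Lyra, 22, 9), (k1, 26, Orion, 1, 29), (k1, 26, Orion, 1, 6), (k1, 26, Orion, 1, 9), (k1, 26, Orion, 25, 29), (k1, 26, Orion, 25, 6), (k1, 26, Orion, 25, 9)}.
Keep only column(s) pid, sid: {(29, 1), (29, 18), (29, 22), (29, 25), (6, 1), (6, 18), (6, 22), (6, 25), (9, 1), (9, 18), (9, 22), (9, 25)}

{(29, 1), (29, 18), (29, 22), (29, 25), (6, 1), (6, 18), (6, 22), (6, 25), (9, 1), (9, 18), (9, 22), (9, 25)}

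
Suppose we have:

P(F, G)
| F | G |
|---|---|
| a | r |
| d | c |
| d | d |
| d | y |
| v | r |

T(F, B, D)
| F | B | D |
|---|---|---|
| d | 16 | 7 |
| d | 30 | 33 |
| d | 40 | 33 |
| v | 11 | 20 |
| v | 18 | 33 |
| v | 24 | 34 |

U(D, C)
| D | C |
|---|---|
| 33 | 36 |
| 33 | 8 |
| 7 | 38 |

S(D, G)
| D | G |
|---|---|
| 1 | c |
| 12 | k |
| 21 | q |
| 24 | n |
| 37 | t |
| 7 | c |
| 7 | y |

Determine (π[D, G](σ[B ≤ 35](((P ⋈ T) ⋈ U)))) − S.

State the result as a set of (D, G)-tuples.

P ⋈ T (natural join on F): {(d, c, 16, 7), (d, c, 30, 33), (d, c, 40, 33), (d, d, 16, 7), (d, d, 30, 33), (d, d, 40, 33), (d, y, 16, 7), (d, y, 30, 33), (d, y, 40, 33), (v, r, 11, 20), (v, r, 18, 33), (v, r, 24, 34)}
(P ⋈ T) ⋈ U (natural join on D): {(d, c, 16, 7, 38), (d, c, 30, 33, 36), (d, c, 30, 33, 8), (d, c, 40, 33, 36), (d, c, 40, 33, 8), (d, d, 16, 7, 38), (d, d, 30, 33, 36), (d, d, 30, 33, 8), (d, d, 40, 33, 36), (d, d, 40, 33, 8), (d, y, 16, 7, 38), (d, y, 30, 33, 36), (d, y, 30, 33, 8), (d, y, 40, 33, 36), (d, y, 40, 33, 8), (v, r, 18, 33, 36), (v, r, 18, 33, 8)}
Apply σ_{B ≤ 35}; surviving tuples: {(d, c, 16, 7, 38), (d, c, 30, 33, 36), (d, c, 30, 33, 8), (d, d, 16, 7, 38), (d, d, 30, 33, 36), (d, d, 30, 33, 8), (d, y, 16, 7, 38), (d, y, 30, 33, 36), (d, y, 30, 33, 8), (v, r, 18, 33, 36), (v, r, 18, 33, 8)}
π[D, G]: project onto (D, G) (4 duplicate(s) eliminated) → {(33, c), (33, d), (33, r), (33, y), (7, c), (7, d), (7, y)}
Taking the difference: {(33, c), (33, d), (33, r), (33, y), (7, d)}

{(33, c), (33, d), (33, r), (33, y), (7, d)}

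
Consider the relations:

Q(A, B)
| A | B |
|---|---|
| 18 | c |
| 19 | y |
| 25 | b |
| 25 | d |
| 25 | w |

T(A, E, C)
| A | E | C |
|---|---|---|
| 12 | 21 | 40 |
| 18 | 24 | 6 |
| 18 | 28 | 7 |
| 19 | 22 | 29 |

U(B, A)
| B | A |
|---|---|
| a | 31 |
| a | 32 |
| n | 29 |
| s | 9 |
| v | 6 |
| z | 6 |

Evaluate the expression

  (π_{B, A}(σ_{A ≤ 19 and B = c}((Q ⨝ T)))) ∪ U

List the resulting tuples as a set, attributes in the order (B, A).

{(a, 31), (a, 32), (c, 18), (n, 29), (s, 9), (v, 6), (z, 6)}

Joining Q and T on A yields {(18, c, 24, 6), (18, c, 28, 7), (19, y, 22, 29)}.
Apply σ_{A ≤ 19 and B = c}; surviving tuples: {(18, c, 24, 6), (18, c, 28, 7)}
π_{B, A} gives {(c, 18)} (1 duplicate(s) eliminated).
Taking the union: {(a, 31), (a, 32), (c, 18), (n, 29), (s, 9), (v, 6), (z, 6)}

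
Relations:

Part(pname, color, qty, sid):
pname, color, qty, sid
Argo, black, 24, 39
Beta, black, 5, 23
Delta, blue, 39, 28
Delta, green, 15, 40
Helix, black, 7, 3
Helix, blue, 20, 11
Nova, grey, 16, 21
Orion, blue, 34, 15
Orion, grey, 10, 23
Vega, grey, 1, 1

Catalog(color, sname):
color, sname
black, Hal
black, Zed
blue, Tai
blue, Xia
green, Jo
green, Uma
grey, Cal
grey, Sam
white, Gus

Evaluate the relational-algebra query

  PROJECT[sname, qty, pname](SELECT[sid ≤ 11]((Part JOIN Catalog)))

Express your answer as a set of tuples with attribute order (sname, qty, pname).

{(Cal, 1, Vega), (Hal, 7, Helix), (Sam, 1, Vega), (Tai, 20, Helix), (Xia, 20, Helix), (Zed, 7, Helix)}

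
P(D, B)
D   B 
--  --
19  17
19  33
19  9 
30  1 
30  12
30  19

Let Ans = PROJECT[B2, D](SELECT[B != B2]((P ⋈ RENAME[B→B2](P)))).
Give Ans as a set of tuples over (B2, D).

{(1, 30), (12, 30), (17, 19), (19, 30), (33, 19), (9, 19)}

ρ[B→B2]: schema becomes (D, B2); tuples unchanged.
Joining P and RENAME[B→B2](P) on D yields {(19, 17, 17), (19, 17, 33), (19, 17, 9), (19, 33, 17), (19, 33, 33), (19, 33, 9), (19, 9, 17), (19, 9, 33), (19, 9, 9), (30, 1, 1), (30, 1, 12), (30, 1, 19), (30, 12, 1), (30, 12, 12), (30, 12, 19), (30, 19, 1), (30, 19, 12), (30, 19, 19)}.
σ[B != B2]: keep tuples satisfying B != B2 → {(19, 17, 33), (19, 17, 9), (19, 33, 17), (19, 33, 9), (19, 9, 17), (19, 9, 33), (30, 1, 12), (30, 1, 19), (30, 12, 1), (30, 12, 19), (30, 19, 1), (30, 19, 12)}
Projecting to B2, D (6 duplicate(s) eliminated): {(1, 30), (12, 30), (17, 19), (19, 30), (33, 19), (9, 19)}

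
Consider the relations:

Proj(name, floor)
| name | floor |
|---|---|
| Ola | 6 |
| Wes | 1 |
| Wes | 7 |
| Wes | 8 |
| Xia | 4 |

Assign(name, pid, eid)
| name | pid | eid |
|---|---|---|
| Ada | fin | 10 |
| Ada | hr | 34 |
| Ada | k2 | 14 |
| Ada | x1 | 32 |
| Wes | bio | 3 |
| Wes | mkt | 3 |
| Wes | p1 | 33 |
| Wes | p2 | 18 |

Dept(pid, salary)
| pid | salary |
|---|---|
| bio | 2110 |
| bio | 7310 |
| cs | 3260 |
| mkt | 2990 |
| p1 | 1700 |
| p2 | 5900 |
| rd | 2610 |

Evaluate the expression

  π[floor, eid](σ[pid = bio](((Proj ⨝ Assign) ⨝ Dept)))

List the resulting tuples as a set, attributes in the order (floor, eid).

Natural join on name: {(Wes, 1, bio, 3), (Wes, 1, mkt, 3), (Wes, 1, p1, 33), (Wes, 1, p2, 18), (Wes, 7, bio, 3), (Wes, 7, mkt, 3), (Wes, 7, p1, 33), (Wes, 7, p2, 18), (Wes, 8, bio, 3), (Wes, 8, mkt, 3), (Wes, 8, p1, 33), (Wes, 8, p2, 18)}
Natural join on pid: {(Wes, 1, bio, 3, 2110), (Wes, 1, bio, 3, 7310), (Wes, 1, mkt, 3, 2990), (Wes, 1, p1, 33, 1700), (Wes, 1, p2, 18, 5900), (Wes, 7, bio, 3, 2110), (Wes, 7, bio, 3, 7310), (Wes, 7, mkt, 3, 2990), (Wes, 7, p1, 33, 1700), (Wes, 7, p2, 18, 5900), (Wes, 8, bio, 3, 2110), (Wes, 8, bio, 3, 7310), (Wes, 8, mkt, 3, 2990), (Wes, 8, p1, 33, 1700), (Wes, 8, p2, 18, 5900)}
Apply σ_{pid = bio}; surviving tuples: {(Wes, 1, bio, 3, 2110), (Wes, 1, bio, 3, 7310), (Wes, 7, bio, 3, 2110), (Wes, 7, bio, 3, 7310), (Wes, 8, bio, 3, 2110), (Wes, 8, bio, 3, 7310)}
π_{floor, eid} gives {(1, 3), (7, 3), (8, 3)} (3 duplicate(s) eliminated).

{(1, 3), (7, 3), (8, 3)}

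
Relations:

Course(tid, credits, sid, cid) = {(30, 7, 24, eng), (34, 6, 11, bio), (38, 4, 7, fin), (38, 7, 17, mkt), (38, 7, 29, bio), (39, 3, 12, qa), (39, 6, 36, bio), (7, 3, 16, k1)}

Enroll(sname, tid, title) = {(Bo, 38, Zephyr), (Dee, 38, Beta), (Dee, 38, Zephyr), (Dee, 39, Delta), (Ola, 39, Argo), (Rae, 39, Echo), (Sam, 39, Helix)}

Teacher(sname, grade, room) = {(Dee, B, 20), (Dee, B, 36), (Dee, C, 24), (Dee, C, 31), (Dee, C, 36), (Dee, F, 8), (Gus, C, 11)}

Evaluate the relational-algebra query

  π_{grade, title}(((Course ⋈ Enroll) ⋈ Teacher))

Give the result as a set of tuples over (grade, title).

Natural join on tid: {(38, 4, 7, fin, Bo, Zephyr), (38, 4, 7, fin, Dee, Beta), (38, 4, 7, fin, Dee, Zephyr), (38, 7, 17, mkt, Bo, Zephyr), (38, 7, 17, mkt, Dee, Beta), (38, 7, 17, mkt, Dee, Zephyr), (38, 7, 29, bio, Bo, Zephyr), (38, 7, 29, bio, Dee, Beta), (38, 7, 29, bio, Dee, Zephyr), (39, 3, 12, qa, Dee, Delta), (39, 3, 12, qa, Ola, Argo), (39, 3, 12, qa, Rae, Echo), (39, 3, 12, qa, Sam, Helix), (39, 6, 36, bio, Dee, Delta), (39, 6, 36, bio, Ola, Argo), (39, 6, 36, bio, Rae, Echo), (39, 6, 36, bio, Sam, Helix)}
Natural join on sname: {(38, 4, 7, fin, Dee, Beta, B, 20), (38, 4, 7, fin, Dee, Beta, B, 36), (38, 4, 7, fin, Dee, Beta, C, 24), (38, 4, 7, fin, Dee, Beta, C, 31), (38, 4, 7, fin, Dee, Beta, C, 36), (38, 4, 7, fin, Dee, Beta, F, 8), (38, 4, 7, fin, Dee, Zephyr, B, 20), (38, 4, 7, fin, Dee, Zephyr, B, 36), (38, 4, 7, fin, Dee, Zephyr, C, 24), (38, 4, 7, fin, Dee, Zephyr, C, 31), (38, 4, 7, fin, Dee, Zephyr, C, 36), (38, 4, 7, fin, Dee, Zephyr, F, 8), (38, 7, 17, mkt, Dee, Beta, B, 20), (38, 7, 17, mkt, Dee, Beta, B, 36), (38, 7, 17, mkt, Dee, Beta, C, 24), (38, 7, 17, mkt, Dee, Beta, C, 31), (38, 7, 17, mkt, Dee, Beta, C, 36), (38, 7, 17, mkt, Dee, Beta, F, 8), (38, 7, 17, mkt, Dee, Zephyr, B, 20), (38, 7, 17, mkt, Dee, Zephyr, B, 36), (38, 7, 17, mkt, Dee, Zephyr, C, 24), (38, 7, 17, mkt, Dee, Zephyr, C, 31), (38, 7, 17, mkt, Dee, Zephyr, C, 36), (38, 7, 17, mkt, Dee, Zephyr, F, 8), (38, 7, 29, bio, Dee, Beta, B, 20), (38, 7, 29, bio, Dee, Beta, B, 36), (38, 7, 29, bio, Dee, Beta, C, 24), (38, 7, 29, bio, Dee, Beta, C, 31), (38, 7, 29, bio, Dee, Beta, C, 36), (38, 7, 29, bio, Dee, Beta, F, 8), (38, 7, 29, bio, Dee, Zephyr, B, 20), (38, 7, 29, bio, Dee, Zephyr, B, 36), (38, 7, 29, bio, Dee, Zephyr, C, 24), (38, 7, 29, bio, Dee, Zephyr, C, 31), (38, 7, 29, bio, Dee, Zephyr, C, 36), (38, 7, 29, bio, Dee, Zephyr, F, 8), (39, 3, 12, qa, Dee, Delta, B, 20), (39, 3, 12, qa, Dee, Delta, B, 36), (39, 3, 12, qa, Dee, Delta, C, 24), (39, 3, 12, qa, Dee, Delta, C, 31), (39, 3, 12, qa, Dee, Delta, C, 36), (39, 3, 12, qa, Dee, Delta, F, 8), (39, 6, 36, bio, Dee, Delta, B, 20), (39, 6, 36, bio, Dee, Delta, B, 36), (39, 6, 36, bio, Dee, Delta, C, 24), (39, 6, 36, bio, Dee, Delta, C, 31), (39, 6, 36, bio, Dee, Delta, C, 36), (39, 6, 36, bio, Dee, Delta, F, 8)}
π_{grade, title} gives {(B, Beta), (B, Delta), (B, Zephyr), (C, Beta), (C, Delta), (C, Zephyr), (F, Beta), (F, Delta), (F, Zephyr)} (39 duplicate(s) eliminated).

{(B, Beta), (B, Delta), (B, Zephyr), (C, Beta), (C, Delta), (C, Zephyr), (F, Beta), (F, Delta), (F, Zephyr)}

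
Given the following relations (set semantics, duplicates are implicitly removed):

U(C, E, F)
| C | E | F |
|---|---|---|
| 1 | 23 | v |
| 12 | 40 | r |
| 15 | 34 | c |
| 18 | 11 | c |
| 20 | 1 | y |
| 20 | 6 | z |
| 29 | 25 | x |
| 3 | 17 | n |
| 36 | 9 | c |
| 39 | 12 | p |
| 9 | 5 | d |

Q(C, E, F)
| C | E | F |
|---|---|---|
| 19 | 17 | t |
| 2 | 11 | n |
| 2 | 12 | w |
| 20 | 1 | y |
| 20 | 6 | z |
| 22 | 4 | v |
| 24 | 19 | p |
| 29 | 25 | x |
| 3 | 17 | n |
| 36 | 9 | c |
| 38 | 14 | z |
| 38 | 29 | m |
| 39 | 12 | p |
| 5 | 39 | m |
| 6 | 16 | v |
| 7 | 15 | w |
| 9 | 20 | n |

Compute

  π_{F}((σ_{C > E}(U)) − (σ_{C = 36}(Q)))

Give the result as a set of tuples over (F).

{c, d, p, x, y, z}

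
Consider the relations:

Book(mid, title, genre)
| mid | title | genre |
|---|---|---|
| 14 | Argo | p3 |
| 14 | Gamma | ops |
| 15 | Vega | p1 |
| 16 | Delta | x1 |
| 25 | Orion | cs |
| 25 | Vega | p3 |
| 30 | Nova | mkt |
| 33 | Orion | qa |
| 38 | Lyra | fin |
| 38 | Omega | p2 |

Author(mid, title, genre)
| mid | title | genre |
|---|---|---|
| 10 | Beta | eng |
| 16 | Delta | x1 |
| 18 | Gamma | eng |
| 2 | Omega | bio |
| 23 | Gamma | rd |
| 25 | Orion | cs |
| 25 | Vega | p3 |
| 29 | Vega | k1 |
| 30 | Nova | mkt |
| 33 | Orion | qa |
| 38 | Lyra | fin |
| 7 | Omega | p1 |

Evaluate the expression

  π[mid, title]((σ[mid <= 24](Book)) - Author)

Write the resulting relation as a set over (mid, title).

{(14, Argo), (14, Gamma), (15, Vega)}

Apply σ_{mid <= 24}; surviving tuples: {(14, Argo, p3), (14, Gamma, ops), (15, Vega, p1), (16, Delta, x1)}
Difference: {(14, Argo, p3), (14, Gamma, ops), (15, Vega, p1), (16, Delta, x1)} with {(10, Beta, eng), (16, Delta, x1), (18, Gamma, eng), (2, Omega, bio), (23, Gamma, rd), (25, Orion, cs), (25, Vega, p3), (29, Vega, k1), (30, Nova, mkt), (33, Orion, qa), (38, Lyra, fin), (7, Omega, p1)} → {(14, Argo, p3), (14, Gamma, ops), (15, Vega, p1)}
π_{mid, title} gives {(14, Argo), (14, Gamma), (15, Vega)}.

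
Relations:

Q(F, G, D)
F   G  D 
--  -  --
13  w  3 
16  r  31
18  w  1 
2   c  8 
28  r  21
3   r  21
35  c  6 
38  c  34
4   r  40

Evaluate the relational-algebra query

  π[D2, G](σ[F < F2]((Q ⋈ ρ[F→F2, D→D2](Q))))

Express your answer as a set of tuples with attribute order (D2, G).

ρ[F→F2, D→D2]: schema becomes (F2, G, D2); tuples unchanged.
Joining Q and ρ[F→F2, D→D2](Q) on G yields {(13, w, 3, 13, 3), (13, w, 3, 18, 1), (16, r, 31, 16, 31), (16, r, 31, 28, 21), (16, r, 31, 3, 21), (16, r, 31, 4, 40), (18, w, 1, 13, 3), (18, w, 1, 18, 1), (2, c, 8, 2, 8), (2, c, 8, 35, 6), (2, c, 8, 38, 34), (28, r, 21, 16, 31), (28, r, 21, 28, 21), (28, r, 21, 3, 21), (28, r, 21, 4, 40), (3, r, 21, 16, 31), (3, r, 21, 28, 21), (3, r, 21, 3, 21), (3, r, 21, 4, 40), (35, c, 6, 2, 8), (35, c, 6, 35, 6), (35, c, 6, 38, 34), (38, c, 34, 2, 8), (38, c, 34, 35, 6), (38, c, 34, 38, 34), (4, r, 40, 16, 31), (4, r, 40, 28, 21), (4, r, 40, 3, 21), (4, r, 40, 4, 40)}.
Apply σ_{F < F2}; surviving tuples: {(13, w, 3, 18, 1), (16, r, 31, 28, 21), (2, c, 8, 35, 6), (2, c, 8, 38, 34), (3, r, 21, 16, 31), (3, r, 21, 28, 21), (3, r, 21, 4, 40), (35, c, 6, 38, 34), (4, r, 40, 16, 31), (4, r, 40, 28, 21)}
Keep only column(s) D2, G (4 duplicate(s) eliminated): {(1, w), (21, r), (31, r), (34, c), (40, r), (6, c)}

{(1, w), (21, r), (31, r), (34, c), (40, r), (6, c)}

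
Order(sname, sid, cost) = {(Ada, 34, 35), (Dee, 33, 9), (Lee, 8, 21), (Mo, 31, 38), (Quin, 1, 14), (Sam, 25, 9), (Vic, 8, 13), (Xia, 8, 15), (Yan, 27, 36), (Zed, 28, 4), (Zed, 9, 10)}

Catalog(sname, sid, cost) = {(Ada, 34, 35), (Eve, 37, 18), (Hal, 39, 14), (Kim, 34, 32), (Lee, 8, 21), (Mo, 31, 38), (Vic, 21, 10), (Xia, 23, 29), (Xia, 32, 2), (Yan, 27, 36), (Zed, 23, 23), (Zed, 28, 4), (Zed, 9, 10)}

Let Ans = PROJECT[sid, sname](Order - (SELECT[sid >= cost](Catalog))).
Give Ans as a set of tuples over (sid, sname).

σ[sid >= cost]: keep tuples satisfying sid >= cost → {(Eve, 37, 18), (Hal, 39, 14), (Kim, 34, 32), (Vic, 21, 10), (Xia, 32, 2), (Zed, 23, 23), (Zed, 28, 4)}
Difference: {(Ada, 34, 35), (Dee, 33, 9), (Lee, 8, 21), (Mo, 31, 38), (Quin, 1, 14), (Sam, 25, 9), (Vic, 8, 13), (Xia, 8, 15), (Yan, 27, 36), (Zed, 28, 4), (Zed, 9, 10)} with {(Eve, 37, 18), (Hal, 39, 14), (Kim, 34, 32), (Vic, 21, 10), (Xia, 32, 2), (Zed, 23, 23), (Zed, 28, 4)} → {(Ada, 34, 35), (Dee, 33, 9), (Lee, 8, 21), (Mo, 31, 38), (Quin, 1, 14), (Sam, 25, 9), (Vic, 8, 13), (Xia, 8, 15), (Yan, 27, 36), (Zed, 9, 10)}
Projecting to sid, sname: {(1, Quin), (25, Sam), (27, Yan), (31, Mo), (33, Dee), (34, Ada), (8, Lee), (8, Vic), (8, Xia), (9, Zed)}

{(1, Quin), (25, Sam), (27, Yan), (31, Mo), (33, Dee), (34, Ada), (8, Lee), (8, Vic), (8, Xia), (9, Zed)}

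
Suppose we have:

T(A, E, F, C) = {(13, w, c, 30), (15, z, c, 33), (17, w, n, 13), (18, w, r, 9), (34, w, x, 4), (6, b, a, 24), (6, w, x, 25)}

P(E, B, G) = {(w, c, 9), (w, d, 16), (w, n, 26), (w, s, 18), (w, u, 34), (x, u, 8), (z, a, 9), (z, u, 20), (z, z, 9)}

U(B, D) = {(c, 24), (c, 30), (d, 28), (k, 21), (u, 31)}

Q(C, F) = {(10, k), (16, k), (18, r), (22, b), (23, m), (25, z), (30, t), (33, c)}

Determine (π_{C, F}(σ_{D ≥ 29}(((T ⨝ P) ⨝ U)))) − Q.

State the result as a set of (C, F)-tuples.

{(13, n), (25, x), (30, c), (4, x), (9, r)}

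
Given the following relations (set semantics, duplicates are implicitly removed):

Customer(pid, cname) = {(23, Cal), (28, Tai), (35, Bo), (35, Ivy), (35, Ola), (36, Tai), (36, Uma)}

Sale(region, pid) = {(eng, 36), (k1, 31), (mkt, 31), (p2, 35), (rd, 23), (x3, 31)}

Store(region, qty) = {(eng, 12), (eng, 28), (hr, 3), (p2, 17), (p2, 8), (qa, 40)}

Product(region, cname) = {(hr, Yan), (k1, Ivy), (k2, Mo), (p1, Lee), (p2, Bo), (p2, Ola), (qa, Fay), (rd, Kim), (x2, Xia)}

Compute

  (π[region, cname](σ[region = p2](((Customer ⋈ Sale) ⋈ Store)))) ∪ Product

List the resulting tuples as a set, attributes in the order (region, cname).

{(hr, Yan), (k1, Ivy), (k2, Mo), (p1, Lee), (p2, Bo), (p2, Ivy), (p2, Ola), (qa, Fay), (rd, Kim), (x2, Xia)}

Customer ⋈ Sale (natural join on pid): {(23, Cal, rd), (35, Bo, p2), (35, Ivy, p2), (35, Ola, p2), (36, Tai, eng), (36, Uma, eng)}
(Customer ⋈ Sale) ⋈ Store (natural join on region): {(35, Bo, p2, 17), (35, Bo, p2, 8), (35, Ivy, p2, 17), (35, Ivy, p2, 8), (35, Ola, p2, 17), (35, Ola, p2, 8), (36, Tai, eng, 12), (36, Tai, eng, 28), (36, Uma, eng, 12), (36, Uma, eng, 28)}
Filtering on region = p2 leaves {(35, Bo, p2, 17), (35, Bo, p2, 8), (35, Ivy, p2, 17), (35, Ivy, p2, 8), (35, Ola, p2, 17), (35, Ola, p2, 8)}.
π[region, cname]: project onto (region, cname) (3 duplicate(s) eliminated) → {(p2, Bo), (p2, Ivy), (p2, Ola)}
Taking the union: {(hr, Yan), (k1, Ivy), (k2, Mo), (p1, Lee), (p2, Bo), (p2, Ivy), (p2, Ola), (qa, Fay), (rd, Kim), (x2, Xia)}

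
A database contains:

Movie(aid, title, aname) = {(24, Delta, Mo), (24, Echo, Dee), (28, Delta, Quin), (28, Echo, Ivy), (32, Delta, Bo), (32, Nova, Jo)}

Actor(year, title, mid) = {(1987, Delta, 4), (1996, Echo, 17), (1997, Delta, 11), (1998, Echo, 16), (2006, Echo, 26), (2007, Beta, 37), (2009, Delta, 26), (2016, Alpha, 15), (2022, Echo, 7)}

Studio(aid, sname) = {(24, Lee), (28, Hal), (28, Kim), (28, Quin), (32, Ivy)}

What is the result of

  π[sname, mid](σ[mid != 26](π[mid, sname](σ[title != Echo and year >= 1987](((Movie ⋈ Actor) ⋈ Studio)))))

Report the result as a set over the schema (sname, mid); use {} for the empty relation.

{(Hal, 11), (Hal, 4), (Ivy, 11), (Ivy, 4), (Kim, 11), (Kim, 4), (Lee, 11), (Lee, 4), (Quin, 11), (Quin, 4)}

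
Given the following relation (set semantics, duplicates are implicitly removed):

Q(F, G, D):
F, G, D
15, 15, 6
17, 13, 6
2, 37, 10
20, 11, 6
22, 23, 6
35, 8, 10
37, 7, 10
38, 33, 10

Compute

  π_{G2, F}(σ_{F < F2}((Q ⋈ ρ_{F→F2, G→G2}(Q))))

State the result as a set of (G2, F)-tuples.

ρ[F→F2, G→G2]: schema becomes (F2, G2, D); tuples unchanged.
Natural join on D: {(15, 15, 6, 15, 15), (15, 15, 6, 17, 13), (15, 15, 6, 20, 11), (15, 15, 6, 22, 23), (17, 13, 6, 15, 15), (17, 13, 6, 17, 13), (17, 13, 6, 20, 11), (17, 13, 6, 22, 23), (2, 37, 10, 2, 37), (2, 37, 10, 35, 8), (2, 37, 10, 37, 7), (2, 37, 10, 38, 33), (20, 11, 6, 15, 15), (20, 11, 6, 17, 13), (20, 11, 6, 20, 11), (20, 11, 6, 22, 23), (22, 23, 6, 15, 15), (22, 23, 6, 17, 13), (22, 23, 6, 20, 11), (22, 23, 6, 22, 23), (35, 8, 10, 2, 37), (35, 8, 10, 35, 8), (35, 8, 10, 37, 7), (35, 8, 10, 38, 33), (37, 7, 10, 2, 37), (37, 7, 10, 35, 8), (37, 7, 10, 37, 7), (37, 7, 10, 38, 33), (38, 33, 10, 2, 37), (38, 33, 10, 35, 8), (38, 33, 10, 37, 7), (38, 33, 10, 38, 33)}
Apply σ_{F < F2}; surviving tuples: {(15, 15, 6, 17, 13), (15, 15, 6, 20, 11), (15, 15, 6, 22, 23), (17, 13, 6, 20, 11), (17, 13, 6, 22, 23), (2, 37, 10, 35, 8), (2, 37, 10, 37, 7), (2, 37, 10, 38, 33), (20, 11, 6, 22, 23), (35, 8, 10, 37, 7), (35, 8, 10, 38, 33), (37, 7, 10, 38, 33)}
π[G2, F]: project onto (G2, F) → {(11, 15), (11, 17), (13, 15), (23, 15), (23, 17), (23, 20), (33, 2), (33, 35), (33, 37), (7, 2), (7, 35), (8, 2)}

{(11, 15), (11, 17), (13, 15), (23, 15), (23, 17), (23, 20), (33, 2), (33, 35), (33, 37), (7, 2), (7, 35), (8, 2)}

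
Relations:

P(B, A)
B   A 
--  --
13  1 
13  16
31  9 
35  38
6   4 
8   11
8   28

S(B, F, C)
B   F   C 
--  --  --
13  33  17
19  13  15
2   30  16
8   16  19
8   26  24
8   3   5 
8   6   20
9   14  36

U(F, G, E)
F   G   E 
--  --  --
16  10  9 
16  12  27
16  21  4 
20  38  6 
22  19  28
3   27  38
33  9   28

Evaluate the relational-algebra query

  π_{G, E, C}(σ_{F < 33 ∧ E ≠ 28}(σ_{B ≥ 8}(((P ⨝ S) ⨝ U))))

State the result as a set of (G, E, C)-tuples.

{(10, 9, 19), (12, 27, 19), (21, 4, 19), (27, 38, 5)}

P ⋈ S (natural join on B): {(13, 1, 33, 17), (13, 16, 33, 17), (8, 11, 16, 19), (8, 11, 26, 24), (8, 11, 3, 5), (8, 11, 6, 20), (8, 28, 16, 19), (8, 28, 26, 24), (8, 28, 3, 5), (8, 28, 6, 20)}
(P ⨝ S) ⋈ U (natural join on F): {(13, 1, 33, 17, 9, 28), (13, 16, 33, 17, 9, 28), (8, 11, 16, 19, 10, 9), (8, 11, 16, 19, 12, 27), (8, 11, 16, 19, 21, 4), (8, 11, 3, 5, 27, 38), (8, 28, 16, 19, 10, 9), (8, 28, 16, 19, 12, 27), (8, 28, 16, 19, 21, 4), (8, 28, 3, 5, 27, 38)}
Selection B ≥ 8: {(13, 1, 33, 17, 9, 28), (13, 16, 33, 17, 9, 28), (8, 11, 16, 19, 10, 9), (8, 11, 16, 19, 12, 27), (8, 11, 16, 19, 21, 4), (8, 11, 3, 5, 27, 38), (8, 28, 16, 19, 10, 9), (8, 28, 16, 19, 12, 27), (8, 28, 16, 19, 21, 4), (8, 28, 3, 5, 27, 38)}
Selection F < 33 ∧ E ≠ 28: {(8, 11, 16, 19, 10, 9), (8, 11, 16, 19, 12, 27), (8, 11, 16, 19, 21, 4), (8, 11, 3, 5, 27, 38), (8, 28, 16, 19, 10, 9), (8, 28, 16, 19, 12, 27), (8, 28, 16, 19, 21, 4), (8, 28, 3, 5, 27, 38)}
Projecting to G, E, C (4 duplicate(s) eliminated): {(10, 9, 19), (12, 27, 19), (21, 4, 19), (27, 38, 5)}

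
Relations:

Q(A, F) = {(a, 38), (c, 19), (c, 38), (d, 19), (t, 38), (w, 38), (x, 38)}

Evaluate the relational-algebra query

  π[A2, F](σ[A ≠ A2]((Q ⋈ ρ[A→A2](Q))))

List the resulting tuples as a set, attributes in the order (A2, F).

{(a, 38), (c, 19), (c, 38), (d, 19), (t, 38), (w, 38), (x, 38)}

ρ[A→A2]: schema becomes (A2, F); tuples unchanged.
Q ⋈ ρ[A→A2](Q) (natural join on F): {(a, 38, a), (a, 38, c), (a, 38, t), (a, 38, w), (a, 38, x), (c, 19, c), (c, 19, d), (c, 38, a), (c, 38, c), (c, 38, t), (c, 38, w), (c, 38, x), (d, 19, c), (d, 19, d), (t, 38, a), (t, 38, c), (t, 38, t), (t, 38, w), (t, 38, x), (w, 38, a), (w, 38, c), (w, 38, t), (w, 38, w), (w, 38, x), (x, 38, a), (x, 38, c), (x, 38, t), (x, 38, w), (x, 38, x)}
Selection A ≠ A2: {(a, 38, c), (a, 38, t), (a, 38, w), (a, 38, x), (c, 19, d), (c, 38, a), (c, 38, t), (c, 38, w), (c, 38, x), (d, 19, c), (t, 38, a), (t, 38, c), (t, 38, w), (t, 38, x), (w, 38, a), (w, 38, c), (w, 38, t), (w, 38, x), (x, 38, a), (x, 38, c), (x, 38, t), (x, 38, w)}
π[A2, F]: project onto (A2, F) (15 duplicate(s) eliminated) → {(a, 38), (c, 19), (c, 38), (d, 19), (t, 38), (w, 38), (x, 38)}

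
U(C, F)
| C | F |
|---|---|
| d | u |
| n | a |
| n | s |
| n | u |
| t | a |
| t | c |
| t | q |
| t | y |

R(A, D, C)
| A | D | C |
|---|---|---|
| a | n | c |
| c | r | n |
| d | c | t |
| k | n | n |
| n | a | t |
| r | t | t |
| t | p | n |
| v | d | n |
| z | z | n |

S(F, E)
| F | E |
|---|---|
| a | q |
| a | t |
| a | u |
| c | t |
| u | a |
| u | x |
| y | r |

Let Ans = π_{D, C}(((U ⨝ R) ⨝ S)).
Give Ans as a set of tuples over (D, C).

U ⋈ R (natural join on C): {(n, a, c, r), (n, a, k, n), (n, a, t, p), (n, a, v, d), (n, a, z, z), (n, s, c, r), (n, s, k, n), (n, s, t, p), (n, s, v, d), (n, s, z, z), (n, u, c, r), (n, u, k, n), (n, u, t, p), (n, u, v, d), (n, u, z, z), (t, a, d, c), (t, a, n, a), (t, a, r, t), (t, c, d, c), (t, c, n, a), (t, c, r, t), (t, q, d, c), (t, q, n, a), (t, q, r, t), (t, y, d, c), (t, y, n, a), (t, y, r, t)}
(U ⨝ R) ⋈ S (natural join on F): {(n, a, c, r, q), (n, a, c, r, t), (n, a, c, r, u), (n, a, k, n, q), (n, a, k, n, t), (n, a, k, n, u), (n, a, t, p, q), (n, a, t, p, t), (n, a, t, p, u), (n, a, v, d, q), (n, a, v, d, t), (n, a, v, d, u), (n, a, z, z, q), (n, a, z, z, t), (n, a, z, z, u), (n, u, c, r, a), (n, u, c, r, x), (n, u, k, n, a), (n, u, k, n, x), (n, u, t, p, a), (n, u, t, p, x), (n, u, v, d, a), (n, u, v, d, x), (n, u, z, z, a), (n, u, z, z, x), (t, a, d, c, q), (t, a, d, c, t), (t, a, d, c, u), (t, a, n, a, q), (t, a, n, a, t), (t, a, n, a, u), (t, a, r, t, q), (t, a, r, t, t), (t, a, r, t, u), (t, c, d, c, t), (t, c, n, a, t), (t, c, r, t, t), (t, y, d, c, r), (t, y, n, a, r), (t, y, r, t, r)}
Projecting to D, C (32 duplicate(s) eliminated): {(a, t), (c, t), (d, n), (n, n), (p, n), (r, n), (t, t), (z, n)}

{(a, t), (c, t), (d, n), (n, n), (p, n), (r, n), (t, t), (z, n)}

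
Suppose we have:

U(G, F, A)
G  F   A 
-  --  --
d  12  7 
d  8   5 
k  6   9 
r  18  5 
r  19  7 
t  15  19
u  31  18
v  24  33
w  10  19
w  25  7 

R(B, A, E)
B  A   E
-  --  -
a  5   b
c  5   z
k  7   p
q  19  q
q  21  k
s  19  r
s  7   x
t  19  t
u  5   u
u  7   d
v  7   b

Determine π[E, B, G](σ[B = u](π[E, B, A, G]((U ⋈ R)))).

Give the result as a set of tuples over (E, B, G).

{(d, u, d), (d, u, r), (d, u, w), (u, u, d), (u, u, r)}

Joining U and R on A yields {(d, 12, 7, k, p), (d, 12, 7, s, x), (d, 12, 7, u, d), (d, 12, 7, v, b), (d, 8, 5, a, b), (d, 8, 5, c, z), (d, 8, 5, u, u), (r, 18, 5, a, b), (r, 18, 5, c, z), (r, 18, 5, u, u), (r, 19, 7, k, p), (r, 19, 7, s, x), (r, 19, 7, u, d), (r, 19, 7, v, b), (t, 15, 19, q, q), (t, 15, 19, s, r), (t, 15, 19, t, t), (w, 10, 19, q, q), (w, 10, 19, s, r), (w, 10, 19, t, t), (w, 25, 7, k, p), (w, 25, 7, s, x), (w, 25, 7, u, d), (w, 25, 7, v, b)}.
π_{E, B, A, G} gives {(b, a, 5, d), (b, a, 5, r), (b, v, 7, d), (b, v, 7, r), (b, v, 7, w), (d, u, 7, d), (d, u, 7, r), (d, u, 7, w), (p, k, 7, d), (p, k, 7, r), (p, k, 7, w), (q, q, 19, t), (q, q, 19, w), (r, s, 19, t), (r, s, 19, w), (t, t, 19, t), (t, t, 19, w), (u, u, 5, d), (u, u, 5, r), (x, s, 7, d), (x, s, 7, r), (x, s, 7, w), (z, c, 5, d), (z, c, 5, r)}.
Selection B = u: {(d, u, 7, d), (d, u, 7, r), (d, u, 7, w), (u, u, 5, d), (u, u, 5, r)}
π_{E, B, G} gives {(d, u, d), (d, u, r), (d, u, w), (u, u, d), (u, u, r)}.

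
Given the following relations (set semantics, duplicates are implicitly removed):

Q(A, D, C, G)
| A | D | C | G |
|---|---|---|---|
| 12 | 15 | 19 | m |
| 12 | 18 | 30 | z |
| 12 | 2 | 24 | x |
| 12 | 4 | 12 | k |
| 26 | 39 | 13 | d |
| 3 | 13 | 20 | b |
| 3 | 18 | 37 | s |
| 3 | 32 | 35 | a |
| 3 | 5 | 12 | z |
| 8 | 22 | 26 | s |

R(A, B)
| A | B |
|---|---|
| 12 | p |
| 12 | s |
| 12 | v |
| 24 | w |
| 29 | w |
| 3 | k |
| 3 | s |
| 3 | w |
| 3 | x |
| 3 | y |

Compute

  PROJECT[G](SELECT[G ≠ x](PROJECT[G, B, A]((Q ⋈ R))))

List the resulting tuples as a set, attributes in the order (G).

Natural join on A: {(12, 15, 19, m, p), (12, 15, 19, m, s), (12, 15, 19, m, v), (12, 18, 30, z, p), (12, 18, 30, z, s), (12, 18, 30, z, v), (12, 2, 24, x, p), (12, 2, 24, x, s), (12, 2, 24, x, v), (12, 4, 12, k, p), (12, 4, 12, k, s), (12, 4, 12, k, v), (3, 13, 20, b, k), (3, 13, 20, b, s), (3, 13, 20, b, w), (3, 13, 20, b, x), (3, 13, 20, b, y), (3, 18, 37, s, k), (3, 18, 37, s, s), (3, 18, 37, s, w), (3, 18, 37, s, x), (3, 18, 37, s, y), (3, 32, 35, a, k), (3, 32, 35, a, s), (3, 32, 35, a, w), (3, 32, 35, a, x), (3, 32, 35, a, y), (3, 5, 12, z, k), (3, 5, 12, z, s), (3, 5, 12, z, w), (3, 5, 12, z, x), (3, 5, 12, z, y)}
Projecting to G, B, A: {(a, k, 3), (a, s, 3), (a, w, 3), (a, x, 3), (a, y, 3), (b, k, 3), (b, s, 3), (b, w, 3), (b, x, 3), (b, y, 3), (k, p, 12), (k, s, 12), (k, v, 12), (m, p, 12), (m, s, 12), (m, v, 12), (s, k, 3), (s, s, 3), (s, w, 3), (s, x, 3), (s, y, 3), (x, p, 12), (x, s, 12), (x, v, 12), (z, k, 3), (z, p, 12), (z, s, 12), (z, s, 3), (z, v, 12), (z, w, 3), (z, x, 3), (z, y, 3)}
σ[G ≠ x]: keep tuples satisfying G ≠ x → {(a, k, 3), (a, s, 3), (a, w, 3), (a, x, 3), (a, y, 3), (b, k, 3), (b, s, 3), (b, w, 3), (b, x, 3), (b, y, 3), (k, p, 12), (k, s, 12), (k, v, 12), (m, p, 12), (m, s, 12), (m, v, 12), (s, k, 3), (s, s, 3), (s, w, 3), (s, x, 3), (s, y, 3), (z, k, 3), (z, p, 12), (z, s, 12), (z, s, 3), (z, v, 12), (z, w, 3), (z, x, 3), (z, y, 3)}
Projecting to G (23 duplicate(s) eliminated): {a, b, k, m, s, z}

{a, b, k, m, s, z}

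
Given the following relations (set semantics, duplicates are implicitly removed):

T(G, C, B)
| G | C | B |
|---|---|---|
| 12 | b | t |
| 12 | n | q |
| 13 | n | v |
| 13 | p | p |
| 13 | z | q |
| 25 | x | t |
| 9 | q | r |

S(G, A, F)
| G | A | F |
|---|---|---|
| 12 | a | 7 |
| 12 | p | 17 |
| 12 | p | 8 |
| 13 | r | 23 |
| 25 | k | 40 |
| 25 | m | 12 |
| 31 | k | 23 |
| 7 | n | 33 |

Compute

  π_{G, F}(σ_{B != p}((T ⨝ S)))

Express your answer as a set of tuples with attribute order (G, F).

{(12, 17), (12, 7), (12, 8), (13, 23), (25, 12), (25, 40)}

T ⋈ S (natural join on G): {(12, b, t, a, 7), (12, b, t, p, 17), (12, b, t, p, 8), (12, n, q, a, 7), (12, n, q, p, 17), (12, n, q, p, 8), (13, n, v, r, 23), (13, p, p, r, 23), (13, z, q, r, 23), (25, x, t, k, 40), (25, x, t, m, 12)}
Filtering on B != p leaves {(12, b, t, a, 7), (12, b, t, p, 17), (12, b, t, p, 8), (12, n, q, a, 7), (12, n, q, p, 17), (12, n, q, p, 8), (13, n, v, r, 23), (13, z, q, r, 23), (25, x, t, k, 40), (25, x, t, m, 12)}.
Keep only column(s) G, F (4 duplicate(s) eliminated): {(12, 17), (12, 7), (12, 8), (13, 23), (25, 12), (25, 40)}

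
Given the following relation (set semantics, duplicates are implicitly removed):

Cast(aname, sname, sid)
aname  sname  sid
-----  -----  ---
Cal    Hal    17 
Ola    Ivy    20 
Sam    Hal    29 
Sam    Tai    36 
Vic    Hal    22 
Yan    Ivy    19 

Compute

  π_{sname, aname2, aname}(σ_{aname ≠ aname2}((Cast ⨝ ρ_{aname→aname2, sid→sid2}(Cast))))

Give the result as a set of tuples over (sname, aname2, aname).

ρ[aname→aname2, sid→sid2]: schema becomes (aname2, sname, sid2); tuples unchanged.
Natural join on sname: {(Cal, Hal, 17, Cal, 17), (Cal, Hal, 17, Sam, 29), (Cal, Hal, 17, Vic, 22), (Ola, Ivy, 20, Ola, 20), (Ola, Ivy, 20, Yan, 19), (Sam, Hal, 29, Cal, 17), (Sam, Hal, 29, Sam, 29), (Sam, Hal, 29, Vic, 22), (Sam, Tai, 36, Sam, 36), (Vic, Hal, 22, Cal, 17), (Vic, Hal, 22, Sam, 29), (Vic, Hal, 22, Vic, 22), (Yan, Ivy, 19, Ola, 20), (Yan, Ivy, 19, Yan, 19)}
Apply σ_{aname ≠ aname2}; surviving tuples: {(Cal, Hal, 17, Sam, 29), (Cal, Hal, 17, Vic, 22), (Ola, Ivy, 20, Yan, 19), (Sam, Hal, 29, Cal, 17), (Sam, Hal, 29, Vic, 22), (Vic, Hal, 22, Cal, 17), (Vic, Hal, 22, Sam, 29), (Yan, Ivy, 19, Ola, 20)}
Projecting to sname, aname2, aname: {(Hal, Cal, Sam), (Hal, Cal, Vic), (Hal, Sam, Cal), (Hal, Sam, Vic), (Hal, Vic, Cal), (Hal, Vic, Sam), (Ivy, Ola, Yan), (Ivy, Yan, Ola)}

{(Hal, Cal, Sam), (Hal, Cal, Vic), (Hal, Sam, Cal), (Hal, Sam, Vic), (Hal, Vic, Cal), (Hal, Vic, Sam), (Ivy, Ola, Yan), (Ivy, Yan, Ola)}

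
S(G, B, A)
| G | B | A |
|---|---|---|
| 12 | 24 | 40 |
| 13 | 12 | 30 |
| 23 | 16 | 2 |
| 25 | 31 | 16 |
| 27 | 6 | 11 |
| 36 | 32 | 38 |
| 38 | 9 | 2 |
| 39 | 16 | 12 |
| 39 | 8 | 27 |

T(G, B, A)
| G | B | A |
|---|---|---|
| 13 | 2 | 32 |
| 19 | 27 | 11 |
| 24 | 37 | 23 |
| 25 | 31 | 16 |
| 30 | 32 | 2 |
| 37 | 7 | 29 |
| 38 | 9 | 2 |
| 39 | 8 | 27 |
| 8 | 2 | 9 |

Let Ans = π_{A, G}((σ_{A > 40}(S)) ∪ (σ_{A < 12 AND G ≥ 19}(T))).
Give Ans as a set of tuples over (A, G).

Apply σ_{A > 40}; surviving tuples: {}
Apply σ_{A < 12 AND G ≥ 19}; surviving tuples: {(19, 27, 11), (30, 32, 2), (38, 9, 2)}
Set union of the two operands is {(19, 27, 11), (30, 32, 2), (38, 9, 2)}.
π[A, G]: project onto (A, G) → {(11, 19), (2, 30), (2, 38)}

{(11, 19), (2, 30), (2, 38)}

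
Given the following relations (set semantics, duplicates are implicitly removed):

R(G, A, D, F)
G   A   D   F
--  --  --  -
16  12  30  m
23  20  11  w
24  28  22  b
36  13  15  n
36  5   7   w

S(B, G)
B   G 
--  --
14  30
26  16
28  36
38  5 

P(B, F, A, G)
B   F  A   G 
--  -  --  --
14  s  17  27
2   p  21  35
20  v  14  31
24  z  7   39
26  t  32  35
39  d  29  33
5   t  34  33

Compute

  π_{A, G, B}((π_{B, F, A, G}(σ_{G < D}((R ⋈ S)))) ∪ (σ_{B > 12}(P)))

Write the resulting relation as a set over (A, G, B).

R ⋈ S (natural join on G): {(16, 12, 30, m, 26), (36, 13, 15, n, 28), (36, 5, 7, w, 28)}
σ[G < D]: keep tuples satisfying G < D → {(16, 12, 30, m, 26)}
Projecting to B, F, A, G: {(26, m, 12, 16)}
σ[B > 12]: keep tuples satisfying B > 12 → {(14, s, 17, 27), (20, v, 14, 31), (24, z, 7, 39), (26, t, 32, 35), (39, d, 29, 33)}
Set union of the two operands is {(14, s, 17, 27), (20, v, 14, 31), (24, z, 7, 39), (26, m, 12, 16), (26, t, 32, 35), (39, d, 29, 33)}.
Projecting to A, G, B: {(12, 16, 26), (14, 31, 20), (17, 27, 14), (29, 33, 39), (32, 35, 26), (7, 39, 24)}

{(12, 16, 26), (14, 31, 20), (17, 27, 14), (29, 33, 39), (32, 35, 26), (7, 39, 24)}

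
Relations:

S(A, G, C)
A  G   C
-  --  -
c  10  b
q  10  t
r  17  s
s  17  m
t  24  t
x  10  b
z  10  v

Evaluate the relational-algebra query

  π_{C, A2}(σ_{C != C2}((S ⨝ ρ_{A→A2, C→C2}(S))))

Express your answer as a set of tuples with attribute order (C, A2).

{(b, q), (b, z), (m, r), (s, s), (t, c), (t, x), (t, z), (v, c), (v, q), (v, x)}

ρ[A→A2, C→C2]: schema becomes (A2, G, C2); tuples unchanged.
S ⋈ ρ_{A→A2, C→C2}(S) (natural join on G): {(c, 10, b, c, b), (c, 10, b, q, t), (c, 10, b, x, b), (c, 10, b, z, v), (q, 10, t, c, b), (q, 10, t, q, t), (q, 10, t, x, b), (q, 10, t, z, v), (r, 17, s, r, s), (r, 17, s, s, m), (s, 17, m, r, s), (s, 17, m, s, m), (t, 24, t, t, t), (x, 10, b, c, b), (x, 10, b, q, t), (x, 10, b, x, b), (x, 10, b, z, v), (z, 10, v, c, b), (z, 10, v, q, t), (z, 10, v, x, b), (z, 10, v, z, v)}
σ[C != C2]: keep tuples satisfying C != C2 → {(c, 10, b, q, t), (c, 10, b, z, v), (q, 10, t, c, b), (q, 10, t, x, b), (q, 10, t, z, v), (r, 17, s, s, m), (s, 17, m, r, s), (x, 10, b, q, t), (x, 10, b, z, v), (z, 10, v, c, b), (z, 10, v, q, t), (z, 10, v, x, b)}
π_{C, A2} gives {(b, q), (b, z), (m, r), (s, s), (t, c), (t, x), (t, z), (v, c), (v, q), (v, x)} (2 duplicate(s) eliminated).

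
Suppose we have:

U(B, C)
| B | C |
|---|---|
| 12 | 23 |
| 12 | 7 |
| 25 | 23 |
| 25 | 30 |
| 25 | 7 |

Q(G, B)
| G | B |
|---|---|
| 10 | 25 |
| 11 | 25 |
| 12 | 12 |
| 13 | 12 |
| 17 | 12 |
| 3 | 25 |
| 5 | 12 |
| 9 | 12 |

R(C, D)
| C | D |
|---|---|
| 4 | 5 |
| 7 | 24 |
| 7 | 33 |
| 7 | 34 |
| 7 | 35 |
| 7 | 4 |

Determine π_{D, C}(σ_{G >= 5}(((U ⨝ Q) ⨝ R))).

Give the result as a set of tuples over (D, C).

U ⋈ Q (natural join on B): {(12, 23, 12), (12, 23, 13), (12, 23, 17), (12, 23, 5), (12, 23, 9), (12, 7, 12), (12, 7, 13), (12, 7, 17), (12, 7, 5), (12, 7, 9), (25, 23, 10), (25, 23, 11), (25, 23, 3), (25, 30, 10), (25, 30, 11), (25, 30, 3), (25, 7, 10), (25, 7, 11), (25, 7, 3)}
(U ⨝ Q) ⋈ R (natural join on C): {(12, 7, 12, 24), (12, 7, 12, 33), (12, 7, 12, 34), (12, 7, 12, 35), (12, 7, 12, 4), (12, 7, 13, 24), (12, 7, 13, 33), (12, 7, 13, 34), (12, 7, 13, 35), (12, 7, 13, 4), (12, 7, 17, 24), (12, 7, 17, 33), (12, 7, 17, 34), (12, 7, 17, 35), (12, 7, 17, 4), (12, 7, 5, 24), (12, 7, 5, 33), (12, 7, 5, 34), (12, 7, 5, 35), (12, 7, 5, 4), (12, 7, 9, 24), (12, 7, 9, 33), (12, 7, 9, 34), (12, 7, 9, 35), (12, 7, 9, 4), (25, 7, 10, 24), (25, 7, 10, 33), (25, 7, 10, 34), (25, 7, 10, 35), (25, 7, 10, 4), (25, 7, 11, 24), (25, 7, 11, 33), (25, 7, 11, 34), (25, 7, 11, 35), (25, 7, 11, 4), (25, 7, 3, 24), (25, 7, 3, 33), (25, 7, 3, 34), (25, 7, 3, 35), (25, 7, 3, 4)}
Apply σ_{G >= 5}; surviving tuples: {(12, 7, 12, 24), (12, 7, 12, 33), (12, 7, 12, 34), (12, 7, 12, 35), (12, 7, 12, 4), (12, 7, 13, 24), (12, 7, 13, 33), (12, 7, 13, 34), (12, 7, 13, 35), (12, 7, 13, 4), (12, 7, 17, 24), (12, 7, 17, 33), (12, 7, 17, 34), (12, 7, 17, 35), (12, 7, 17, 4), (12, 7, 5, 24), (12, 7, 5, 33), (12, 7, 5, 34), (12, 7, 5, 35), (12, 7, 5, 4), (12, 7, 9, 24), (12, 7, 9, 33), (12, 7, 9, 34), (12, 7, 9, 35), (12, 7, 9, 4), (25, 7, 10, 24), (25, 7, 10, 33), (25, 7, 10, 34), (25, 7, 10, 35), (25, 7, 10, 4), (25, 7, 11, 24), (25, 7, 11, 33), (25, 7, 11, 34), (25, 7, 11, 35), (25, 7, 11, 4)}
Projecting to D, C (30 duplicate(s) eliminated): {(24, 7), (33, 7), (34, 7), (35, 7), (4, 7)}

{(24, 7), (33, 7), (34, 7), (35, 7), (4, 7)}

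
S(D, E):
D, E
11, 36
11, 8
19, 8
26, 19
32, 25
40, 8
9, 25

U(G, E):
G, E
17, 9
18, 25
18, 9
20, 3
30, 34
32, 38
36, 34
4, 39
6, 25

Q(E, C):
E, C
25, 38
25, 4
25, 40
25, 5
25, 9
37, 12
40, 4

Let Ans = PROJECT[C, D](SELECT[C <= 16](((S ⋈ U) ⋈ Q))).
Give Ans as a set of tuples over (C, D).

Natural join on E: {(32, 25, 18), (32, 25, 6), (9, 25, 18), (9, 25, 6)}
Natural join on E: {(32, 25, 18, 38), (32, 25, 18, 4), (32, 25, 18, 40), (32, 25, 18, 5), (32, 25, 18, 9), (32, 25, 6, 38), (32, 25, 6, 4), (32, 25, 6, 40), (32, 25, 6, 5), (32, 25, 6, 9), (9, 25, 18, 38), (9, 25, 18, 4), (9, 25, 18, 40), (9, 25, 18, 5), (9, 25, 18, 9), (9, 25, 6, 38), (9, 25, 6, 4), (9, 25, 6, 40), (9, 25, 6, 5), (9, 25, 6, 9)}
Apply σ_{C <= 16}; surviving tuples: {(32, 25, 18, 4), (32, 25, 18, 5), (32, 25, 18, 9), (32, 25, 6, 4), (32, 25, 6, 5), (32, 25, 6, 9), (9, 25, 18, 4), (9, 25, 18, 5), (9, 25, 18, 9), (9, 25, 6, 4), (9, 25, 6, 5), (9, 25, 6, 9)}
π[C, D]: project onto (C, D) (6 duplicate(s) eliminated) → {(4, 32), (4, 9), (5, 32), (5, 9), (9, 32), (9, 9)}

{(4, 32), (4, 9), (5, 32), (5, 9), (9, 32), (9, 9)}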